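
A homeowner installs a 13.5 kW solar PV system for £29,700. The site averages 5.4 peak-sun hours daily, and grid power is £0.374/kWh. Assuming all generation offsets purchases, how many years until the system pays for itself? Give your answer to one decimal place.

3.0 years

Daily generation = 13.5 kW × 5.4 h = 72.9 kWh
Annual generation = 72.9 × 365 = 26609 kWh
Annual savings = 26609 × £0.374 = £9,951.58
Payback = £29,700 / £9,951.58 = 2.98 years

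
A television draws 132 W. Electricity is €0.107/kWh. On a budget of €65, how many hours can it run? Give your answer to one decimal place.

4602.1 h

Energy budget = €65 / €0.107 per kWh = 607.5 kWh = 607,477 Wh
Runtime = 607,477 Wh / 132 W = 4,602 h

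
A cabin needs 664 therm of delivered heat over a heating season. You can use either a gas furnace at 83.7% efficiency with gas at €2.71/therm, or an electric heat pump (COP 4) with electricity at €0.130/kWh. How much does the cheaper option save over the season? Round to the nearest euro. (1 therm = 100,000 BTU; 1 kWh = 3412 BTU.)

Heat load = 664 therm × 100,000 = 66,400,000 BTU
Gas: input = 66,400,000 / 0.837 = 79,330,944 BTU = 793.3 therm → 793.3 × €2.71 = €2,149.87
Heat pump: 66,400,000 BTU / 3412 = 19,460 kWh heat; / 4 = 4,865 kWh in → × €0.130 = €632.47
Difference = |€2,149.87 − €632.47| = €1,517.39 ≈ €1517

€1517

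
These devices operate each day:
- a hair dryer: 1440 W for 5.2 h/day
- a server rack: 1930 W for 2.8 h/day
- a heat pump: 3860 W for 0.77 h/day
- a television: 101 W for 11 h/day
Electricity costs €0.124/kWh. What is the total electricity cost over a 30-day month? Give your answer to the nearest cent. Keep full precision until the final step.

hair dryer: 1440 W × 5.2 h × 30 d = 224,640 Wh = 224.6 kWh
server rack: 1930 W × 2.8 h × 30 d = 162,120 Wh = 162.1 kWh
heat pump: 3860 W × 0.77 h × 30 d = 89,166 Wh = 89.17 kWh
television: 101 W × 11 h × 30 d = 33,330 Wh = 33.33 kWh
Total energy = 224.6 + 162.1 + 89.17 + 33.33 = 509.3 kWh
Cost = 509.3 kWh × €0.124 = €63.15

€63.15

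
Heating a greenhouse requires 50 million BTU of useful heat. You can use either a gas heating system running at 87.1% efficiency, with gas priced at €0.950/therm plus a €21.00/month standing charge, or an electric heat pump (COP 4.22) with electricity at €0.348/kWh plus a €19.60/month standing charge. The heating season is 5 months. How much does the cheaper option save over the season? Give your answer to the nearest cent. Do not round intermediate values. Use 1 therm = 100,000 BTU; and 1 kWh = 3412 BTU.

€656.10

Heat load = 50 × 10⁶ BTU = 50,000,000 BTU
Gas: input = 50,000,000 / 0.871 = 57,405,281 BTU = 574.1 therm → 574.1 × €0.950 = €545.35; + 5 × €21.00 standing = €650.35
Heat pump: 50,000,000 BTU / 3412 = 14,650 kWh heat; / 4.22 = 3,473 kWh in → × €0.348 = €1,208.45; + 5 × €19.60 standing = €1,306.45
Difference = |€650.35 − €1,306.45| = €656.10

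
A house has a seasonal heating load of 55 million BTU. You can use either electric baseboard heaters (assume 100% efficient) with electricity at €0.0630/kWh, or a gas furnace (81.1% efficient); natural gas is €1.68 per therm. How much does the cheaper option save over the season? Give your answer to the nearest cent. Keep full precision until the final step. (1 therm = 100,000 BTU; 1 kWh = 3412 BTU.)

Heat load = 55 × 10⁶ BTU = 55,000,000 BTU
Gas: input = 55,000,000 / 0.811 = 67,817,509 BTU = 678.2 therm → 678.2 × €1.68 = €1,139.33
Electric: 55,000,000 BTU / 3412 = 16,120 kWh → × €0.0630 = €1,015.53
Difference = |€1,139.33 − €1,015.53| = €123.80

€123.80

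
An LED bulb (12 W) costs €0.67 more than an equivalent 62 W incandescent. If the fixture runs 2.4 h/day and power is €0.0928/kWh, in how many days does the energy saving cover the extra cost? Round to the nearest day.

60 days

Power saved = 62 − 12 = 50 W
Daily energy saved = 50 W × 2.4 h = 120 Wh = 0.12 kWh
Daily savings = 0.12 × €0.0928 = €0.0111
Payback = €0.67 / €0.0111 per day = 60.17 days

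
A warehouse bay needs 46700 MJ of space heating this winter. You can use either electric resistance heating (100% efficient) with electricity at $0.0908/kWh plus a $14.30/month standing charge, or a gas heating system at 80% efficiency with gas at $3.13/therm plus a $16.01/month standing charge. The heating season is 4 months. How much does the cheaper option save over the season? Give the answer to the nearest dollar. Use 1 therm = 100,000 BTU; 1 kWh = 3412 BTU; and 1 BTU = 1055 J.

$561

Heat load = 46700 MJ = 46,700,000,000 J / 1055 = 44,265,403 BTU
Gas: input = 44,265,403 / 0.80 = 55,331,754 BTU = 553.3 therm → 553.3 × $3.13 = $1,731.88; + 4 × $16.01 standing = $1,795.92
Electric: 44,265,403 BTU / 3412 = 12,970 kWh → × $0.0908 = $1,177.99; + 4 × $14.30 standing = $1,235.19
Difference = |$1,795.92 − $1,235.19| = $560.73 ≈ $561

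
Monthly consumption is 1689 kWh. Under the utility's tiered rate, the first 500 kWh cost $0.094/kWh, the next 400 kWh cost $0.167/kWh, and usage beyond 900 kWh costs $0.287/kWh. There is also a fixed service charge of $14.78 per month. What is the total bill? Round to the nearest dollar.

$355

First 500 kWh × $0.094 = $47.00
Next 400 kWh × $0.167 = $66.80
Remaining 789 kWh × $0.287 = $226.44
Energy charge = $340.24; + service $14.78 = $355.02 ≈ $355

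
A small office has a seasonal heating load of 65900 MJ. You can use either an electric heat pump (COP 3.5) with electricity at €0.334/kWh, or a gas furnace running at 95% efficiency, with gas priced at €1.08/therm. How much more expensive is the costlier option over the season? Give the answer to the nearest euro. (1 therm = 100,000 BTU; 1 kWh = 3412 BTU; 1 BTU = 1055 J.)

€1037

Heat load = 65900 MJ = 65,900,000,000 J / 1055 = 62,464,455 BTU
Gas: input = 62,464,455 / 0.95 = 65,752,058 BTU = 657.5 therm → 657.5 × €1.08 = €710.12
Heat pump: 62,464,455 BTU / 3412 = 18,310 kWh heat; / 3.5 = 5,231 kWh in → × €0.334 = €1,747.04
Difference = |€710.12 − €1,747.04| = €1,036.92 ≈ €1037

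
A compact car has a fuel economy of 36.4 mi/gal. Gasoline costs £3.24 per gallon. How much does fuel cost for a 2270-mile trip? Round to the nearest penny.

£202.05

Fuel = 2270 mi / 36.4 mpg = 62.36 gal
Cost = 62.36 gal × £3.24/gal = £202.05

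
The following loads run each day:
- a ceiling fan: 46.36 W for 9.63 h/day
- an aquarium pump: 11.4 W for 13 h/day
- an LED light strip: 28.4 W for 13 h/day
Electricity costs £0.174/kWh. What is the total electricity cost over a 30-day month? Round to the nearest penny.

£5.03

ceiling fan: 46.36 W × 9.63 h × 30 d = 13,393 Wh = 13.39 kWh
aquarium pump: 11.4 W × 13 h × 30 d = 4,446 Wh = 4.446 kWh
LED light strip: 28.4 W × 13 h × 30 d = 11,076 Wh = 11.08 kWh
Total energy = 13.39 + 4.446 + 11.08 = 28.92 kWh
Cost = 28.92 kWh × £0.174 = £5.03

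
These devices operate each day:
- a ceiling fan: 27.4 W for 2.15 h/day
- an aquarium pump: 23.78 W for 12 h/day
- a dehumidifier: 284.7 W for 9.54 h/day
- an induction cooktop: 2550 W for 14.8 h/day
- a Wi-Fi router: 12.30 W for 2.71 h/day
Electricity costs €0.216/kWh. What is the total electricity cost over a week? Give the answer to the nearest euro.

ceiling fan: 27.4 W × 2.15 h × 7 d = 412 Wh = 0.4124 kWh
aquarium pump: 23.78 W × 12 h × 7 d = 1,998 Wh = 1.998 kWh
dehumidifier: 284.7 W × 9.54 h × 7 d = 19,012 Wh = 19.01 kWh
induction cooktop: 2550 W × 14.8 h × 7 d = 264,180 Wh = 264.2 kWh
Wi-Fi router: 12.30 W × 2.71 h × 7 d = 233 Wh = 0.2333 kWh
Total energy = 0.4124 + 1.998 + 19.01 + 264.2 + 0.2333 = 285.8 kWh
Cost = 285.8 kWh × €0.216 = €61.74 ≈ €62

€62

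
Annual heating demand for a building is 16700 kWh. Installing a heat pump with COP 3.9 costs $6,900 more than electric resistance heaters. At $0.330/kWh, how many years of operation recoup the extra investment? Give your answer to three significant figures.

Resistance: 16700 kWh × $0.330 = $5,511.00/yr
Heat pump: 16700 / 3.9 = 4282 kWh in → × $0.330 = $1,413.08/yr
Annual savings = $4,097.92
Payback = $6,900 / $4,097.92 = 1.68 years

1.68 years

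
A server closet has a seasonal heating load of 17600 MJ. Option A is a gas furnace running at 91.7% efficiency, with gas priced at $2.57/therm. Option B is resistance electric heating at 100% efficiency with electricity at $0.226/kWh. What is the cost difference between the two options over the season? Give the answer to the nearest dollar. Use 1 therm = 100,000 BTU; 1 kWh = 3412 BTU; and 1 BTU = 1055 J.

$637

Heat load = 17600 MJ = 17,600,000,000 J / 1055 = 16,682,464 BTU
Gas: input = 16,682,464 / 0.917 = 18,192,437 BTU = 181.9 therm → 181.9 × $2.57 = $467.55
Electric: 16,682,464 BTU / 3412 = 4,889 kWh → × $0.226 = $1,104.99
Difference = |$467.55 − $1,104.99| = $637.45 ≈ $637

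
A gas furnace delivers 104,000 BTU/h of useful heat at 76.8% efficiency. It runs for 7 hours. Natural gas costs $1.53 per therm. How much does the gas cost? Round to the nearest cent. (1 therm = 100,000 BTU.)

$14.50

Heat delivered = 104,000 BTU/h × 7 h = 728,000 BTU
Gas input = 728,000 / 0.768 = 947,917 BTU
= 947,917 / 100,000 = 9.479 therm
Cost = 9.479 × $1.53/therm = $14.50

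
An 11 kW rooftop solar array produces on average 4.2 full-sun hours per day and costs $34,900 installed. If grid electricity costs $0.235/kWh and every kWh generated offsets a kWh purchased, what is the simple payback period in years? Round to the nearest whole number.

9 years

Daily generation = 11 kW × 4.2 h = 46.2 kWh
Annual generation = 46.2 × 365 = 16863 kWh
Annual savings = 16863 × $0.235 = $3,962.80
Payback = $34,900 / $3,962.80 = 8.81 years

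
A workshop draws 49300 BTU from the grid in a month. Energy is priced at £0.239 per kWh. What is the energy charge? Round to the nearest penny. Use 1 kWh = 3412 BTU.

49300 BTU × (0.00029308 kWh/BTU) = 14.45 kWh
Cost = 14.45 kWh × £0.239/kWh = £3.45

£3.45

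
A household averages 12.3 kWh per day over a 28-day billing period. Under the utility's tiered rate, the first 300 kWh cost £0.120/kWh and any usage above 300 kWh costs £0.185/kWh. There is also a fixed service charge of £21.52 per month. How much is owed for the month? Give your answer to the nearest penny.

Usage = 12.3 kWh/day × 28 days = 344.4 kWh
First 300 kWh × £0.120 = £36.00
Remaining 44.4 kWh × £0.185 = £8.21
Energy charge = £44.21; + service £21.52 = £65.73

£65.73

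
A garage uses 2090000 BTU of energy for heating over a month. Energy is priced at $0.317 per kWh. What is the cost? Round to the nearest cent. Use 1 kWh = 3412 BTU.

$194.18

2090000 BTU × (0.00029308 kWh/BTU) = 612.5 kWh
Cost = 612.5 kWh × $0.317/kWh = $194.18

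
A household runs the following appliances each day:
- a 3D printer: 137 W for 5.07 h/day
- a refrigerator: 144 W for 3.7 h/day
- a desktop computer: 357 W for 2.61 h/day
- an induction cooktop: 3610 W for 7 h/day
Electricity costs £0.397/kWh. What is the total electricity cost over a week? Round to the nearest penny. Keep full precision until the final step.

£76.23

3D printer: 137 W × 5.07 h × 7 d = 4,862 Wh = 4.862 kWh
refrigerator: 144 W × 3.7 h × 7 d = 3,730 Wh = 3.73 kWh
desktop computer: 357 W × 2.61 h × 7 d = 6,522 Wh = 6.522 kWh
induction cooktop: 3610 W × 7 h × 7 d = 176,890 Wh = 176.9 kWh
Total energy = 4.862 + 3.73 + 6.522 + 176.9 = 192 kWh
Cost = 192 kWh × £0.397 = £76.23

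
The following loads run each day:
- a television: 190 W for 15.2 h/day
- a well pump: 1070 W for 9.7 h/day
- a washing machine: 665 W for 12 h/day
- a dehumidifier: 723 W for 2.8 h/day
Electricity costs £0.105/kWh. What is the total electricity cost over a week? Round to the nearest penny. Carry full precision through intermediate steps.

television: 190 W × 15.2 h × 7 d = 20,216 Wh = 20.22 kWh
well pump: 1070 W × 9.7 h × 7 d = 72,653 Wh = 72.65 kWh
washing machine: 665 W × 12 h × 7 d = 55,860 Wh = 55.86 kWh
dehumidifier: 723 W × 2.8 h × 7 d = 14,171 Wh = 14.17 kWh
Total energy = 20.22 + 72.65 + 55.86 + 14.17 = 162.9 kWh
Cost = 162.9 kWh × £0.105 = £17.10

£17.10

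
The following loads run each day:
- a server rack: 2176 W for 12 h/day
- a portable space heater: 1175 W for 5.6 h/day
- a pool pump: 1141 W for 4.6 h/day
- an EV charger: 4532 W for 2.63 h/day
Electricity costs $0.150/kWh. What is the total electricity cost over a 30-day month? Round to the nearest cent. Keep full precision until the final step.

$224.37

server rack: 2176 W × 12 h × 30 d = 783,360 Wh = 783.4 kWh
portable space heater: 1175 W × 5.6 h × 30 d = 197,400 Wh = 197.4 kWh
pool pump: 1141 W × 4.6 h × 30 d = 157,458 Wh = 157.5 kWh
EV charger: 4532 W × 2.63 h × 30 d = 357,575 Wh = 357.6 kWh
Total energy = 783.4 + 197.4 + 157.5 + 357.6 = 1,496 kWh
Cost = 1,496 kWh × $0.150 = $224.37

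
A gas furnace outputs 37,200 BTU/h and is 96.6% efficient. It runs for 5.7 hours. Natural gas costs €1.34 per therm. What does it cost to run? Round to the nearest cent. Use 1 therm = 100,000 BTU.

€2.94

Heat delivered = 37,200 BTU/h × 5.7 h = 212,040 BTU
Gas input = 212,040 / 0.966 = 219,503 BTU
= 219,503 / 100,000 = 2.195 therm
Cost = 2.195 × €1.34/therm = €2.94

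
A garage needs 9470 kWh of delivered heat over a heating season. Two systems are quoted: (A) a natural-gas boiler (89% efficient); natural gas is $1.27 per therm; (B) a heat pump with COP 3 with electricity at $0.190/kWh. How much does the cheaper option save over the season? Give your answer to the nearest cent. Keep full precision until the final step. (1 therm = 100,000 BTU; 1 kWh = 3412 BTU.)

Heat load = 9470 kWh × 3412 = 32,311,640 BTU
Gas: input = 32,311,640 / 0.89 = 36,305,213 BTU = 363.1 therm → 363.1 × $1.27 = $461.08
Heat pump: 32,311,640 BTU / 3412 = 9,470 kWh heat; / 3 = 3,157 kWh in → × $0.190 = $599.77
Difference = |$461.08 − $599.77| = $138.69

$138.69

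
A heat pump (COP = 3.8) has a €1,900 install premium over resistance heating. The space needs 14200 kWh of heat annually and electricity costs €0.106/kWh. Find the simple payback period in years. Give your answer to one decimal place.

Resistance: 14200 kWh × €0.106 = €1,505.20/yr
Heat pump: 14200 / 3.8 = 3737 kWh in → × €0.106 = €396.11/yr
Annual savings = €1,109.09
Payback = €1,900 / €1,109.09 = 1.71 years

1.7 years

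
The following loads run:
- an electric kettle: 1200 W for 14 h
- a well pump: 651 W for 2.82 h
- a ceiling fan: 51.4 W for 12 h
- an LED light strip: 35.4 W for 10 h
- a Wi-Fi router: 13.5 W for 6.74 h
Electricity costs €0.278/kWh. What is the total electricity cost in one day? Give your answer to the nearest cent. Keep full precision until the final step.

electric kettle: 1200 W × 14 h = 16,800 Wh = 16.8 kWh
well pump: 651 W × 2.82 h = 1,836 Wh = 1.836 kWh
ceiling fan: 51.4 W × 12 h = 617 Wh = 0.6168 kWh
LED light strip: 35.4 W × 10 h = 354 Wh = 0.354 kWh
Wi-Fi router: 13.5 W × 6.74 h = 91 Wh = 0.09099 kWh
Total energy = 16.8 + 1.836 + 0.6168 + 0.354 + 0.09099 = 19.7 kWh
Cost = 19.7 kWh × €0.278 = €5.48

€5.48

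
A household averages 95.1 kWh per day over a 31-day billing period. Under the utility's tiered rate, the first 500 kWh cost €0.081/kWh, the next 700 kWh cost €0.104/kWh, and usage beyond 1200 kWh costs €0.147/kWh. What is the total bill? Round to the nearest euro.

Usage = 95.1 kWh/day × 31 days = 2948.1 kWh
First 500 kWh × €0.081 = €40.50
Next 700 kWh × €0.104 = €72.80
Remaining 1748.1 kWh × €0.147 = €256.97
Total = €370.27 ≈ €370

€370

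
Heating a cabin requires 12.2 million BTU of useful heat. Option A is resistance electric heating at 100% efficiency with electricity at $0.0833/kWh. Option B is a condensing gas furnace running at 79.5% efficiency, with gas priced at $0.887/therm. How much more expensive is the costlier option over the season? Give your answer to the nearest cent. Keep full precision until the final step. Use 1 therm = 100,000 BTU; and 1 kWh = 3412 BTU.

Heat load = 12.2 × 10⁶ BTU = 12,200,000 BTU
Gas: input = 12,200,000 / 0.795 = 15,345,912 BTU = 153.5 therm → 153.5 × $0.887 = $136.12
Electric: 12,200,000 BTU / 3412 = 3,576 kWh → × $0.0833 = $297.85
Difference = |$136.12 − $297.85| = $161.73

$161.73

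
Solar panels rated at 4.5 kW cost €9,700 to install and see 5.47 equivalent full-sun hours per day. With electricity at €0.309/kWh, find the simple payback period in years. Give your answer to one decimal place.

3.5 years

Daily generation = 4.5 kW × 5.47 h = 24.61 kWh
Annual generation = 24.61 × 365 = 8984.5 kWh
Annual savings = 8984.5 × €0.309 = €2,776.20
Payback = €9,700 / €2,776.20 = 3.49 years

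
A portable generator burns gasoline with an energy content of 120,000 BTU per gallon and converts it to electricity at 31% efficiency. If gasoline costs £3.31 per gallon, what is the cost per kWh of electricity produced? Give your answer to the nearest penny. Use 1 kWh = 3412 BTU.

£0.30

Electrical output per gallon = 120,000 BTU × 0.31 / 3412 BTU/kWh = 10.9 kWh
Cost per kWh = £3.31 / 10.9 kWh = £0.304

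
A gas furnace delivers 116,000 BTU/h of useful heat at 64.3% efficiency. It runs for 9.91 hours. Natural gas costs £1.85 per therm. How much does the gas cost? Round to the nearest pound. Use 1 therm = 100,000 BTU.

Heat delivered = 116,000 BTU/h × 9.91 h = 1,149,560 BTU
Gas input = 1,149,560 / 0.643 = 1,787,807 BTU
= 1,787,807 / 100,000 = 17.88 therm
Cost = 17.88 × £1.85/therm = £33.07 ≈ £33

£33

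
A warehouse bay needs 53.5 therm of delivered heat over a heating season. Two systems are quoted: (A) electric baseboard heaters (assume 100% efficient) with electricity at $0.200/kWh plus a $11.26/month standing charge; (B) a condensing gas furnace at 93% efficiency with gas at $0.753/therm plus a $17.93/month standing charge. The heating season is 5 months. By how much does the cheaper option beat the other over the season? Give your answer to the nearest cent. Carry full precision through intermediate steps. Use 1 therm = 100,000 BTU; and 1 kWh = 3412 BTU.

$236.93

Heat load = 53.5 therm × 100,000 = 5,350,000 BTU
Gas: input = 5,350,000 / 0.93 = 5,752,688 BTU = 57.53 therm → 57.53 × $0.753 = $43.32; + 5 × $17.93 standing = $132.97
Electric: 5,350,000 BTU / 3412 = 1,568 kWh → × $0.200 = $313.60; + 5 × $11.26 standing = $369.90
Difference = |$132.97 − $369.90| = $236.93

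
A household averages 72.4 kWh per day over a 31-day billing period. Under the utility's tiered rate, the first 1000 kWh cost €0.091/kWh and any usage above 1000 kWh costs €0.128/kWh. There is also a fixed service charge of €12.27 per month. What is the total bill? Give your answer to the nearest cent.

€262.55

Usage = 72.4 kWh/day × 31 days = 2244.4 kWh
First 1000 kWh × €0.091 = €91.00
Remaining 1244.4 kWh × €0.128 = €159.28
Energy charge = €250.28; + service €12.27 = €262.55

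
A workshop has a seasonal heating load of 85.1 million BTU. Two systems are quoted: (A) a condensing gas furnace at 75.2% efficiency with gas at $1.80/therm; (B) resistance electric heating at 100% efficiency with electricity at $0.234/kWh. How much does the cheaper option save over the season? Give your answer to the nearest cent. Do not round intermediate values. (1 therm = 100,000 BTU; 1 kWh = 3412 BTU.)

$3799.32

Heat load = 85.1 × 10⁶ BTU = 85,100,000 BTU
Gas: input = 85,100,000 / 0.752 = 113,164,894 BTU = 1,132 therm → 1,132 × $1.80 = $2,036.97
Electric: 85,100,000 BTU / 3412 = 24,940 kWh → × $0.234 = $5,836.28
Difference = |$2,036.97 − $5,836.28| = $3,799.32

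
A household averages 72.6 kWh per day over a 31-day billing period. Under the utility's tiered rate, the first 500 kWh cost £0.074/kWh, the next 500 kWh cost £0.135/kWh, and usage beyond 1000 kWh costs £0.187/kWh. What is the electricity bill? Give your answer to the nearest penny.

£338.36

Usage = 72.6 kWh/day × 31 days = 2250.6 kWh
First 500 kWh × £0.074 = £37.00
Next 500 kWh × £0.135 = £67.50
Remaining 1250.6 kWh × £0.187 = £233.86
Total = £338.36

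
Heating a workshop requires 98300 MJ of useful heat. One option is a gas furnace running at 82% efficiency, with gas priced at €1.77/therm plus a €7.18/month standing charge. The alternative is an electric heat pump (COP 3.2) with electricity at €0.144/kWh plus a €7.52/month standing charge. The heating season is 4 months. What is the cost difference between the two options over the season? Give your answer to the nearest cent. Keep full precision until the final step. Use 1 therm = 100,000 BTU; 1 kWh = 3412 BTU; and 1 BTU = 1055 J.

Heat load = 98300 MJ = 98,300,000,000 J / 1055 = 93,175,355 BTU
Gas: input = 93,175,355 / 0.82 = 113,628,482 BTU = 1,136 therm → 1,136 × €1.77 = €2,011.22; + 4 × €7.18 standing = €2,039.94
Heat pump: 93,175,355 BTU / 3412 = 27,310 kWh heat; / 3.2 = 8,534 kWh in → × €0.144 = €1,228.87; + 4 × €7.52 standing = €1,258.95
Difference = |€2,039.94 − €1,258.95| = €781.00

€781.00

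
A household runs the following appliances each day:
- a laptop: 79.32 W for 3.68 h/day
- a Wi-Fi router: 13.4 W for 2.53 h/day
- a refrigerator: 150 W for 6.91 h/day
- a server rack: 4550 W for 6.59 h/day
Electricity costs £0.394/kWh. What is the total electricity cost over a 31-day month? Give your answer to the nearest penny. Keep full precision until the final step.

laptop: 79.32 W × 3.68 h × 31 d = 9,049 Wh = 9.049 kWh
Wi-Fi router: 13.4 W × 2.53 h × 31 d = 1,051 Wh = 1.051 kWh
refrigerator: 150 W × 6.91 h × 31 d = 32,132 Wh = 32.13 kWh
server rack: 4550 W × 6.59 h × 31 d = 929,520 Wh = 929.5 kWh
Total energy = 9.049 + 1.051 + 32.13 + 929.5 = 971.8 kWh
Cost = 971.8 kWh × £0.394 = £382.87

£382.87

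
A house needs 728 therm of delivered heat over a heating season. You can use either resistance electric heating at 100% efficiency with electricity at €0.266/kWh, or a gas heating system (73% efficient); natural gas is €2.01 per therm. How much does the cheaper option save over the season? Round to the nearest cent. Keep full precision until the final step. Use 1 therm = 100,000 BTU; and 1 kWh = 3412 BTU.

Heat load = 728 therm × 100,000 = 72,800,000 BTU
Gas: input = 72,800,000 / 0.73 = 99,726,027 BTU = 997.3 therm → 997.3 × €2.01 = €2,004.49
Electric: 72,800,000 BTU / 3412 = 21,340 kWh → × €0.266 = €5,675.50
Difference = |€2,004.49 − €5,675.50| = €3,671.01

€3671.01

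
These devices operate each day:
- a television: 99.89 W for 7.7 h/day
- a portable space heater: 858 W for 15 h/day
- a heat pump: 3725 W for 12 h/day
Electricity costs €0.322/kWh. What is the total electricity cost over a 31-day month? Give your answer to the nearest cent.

€582.34

television: 99.89 W × 7.7 h × 31 d = 23,844 Wh = 23.84 kWh
portable space heater: 858 W × 15 h × 31 d = 398,970 Wh = 399 kWh
heat pump: 3725 W × 12 h × 31 d = 1,385,700 Wh = 1,386 kWh
Total energy = 23.84 + 399 + 1,386 = 1,809 kWh
Cost = 1,809 kWh × €0.322 = €582.34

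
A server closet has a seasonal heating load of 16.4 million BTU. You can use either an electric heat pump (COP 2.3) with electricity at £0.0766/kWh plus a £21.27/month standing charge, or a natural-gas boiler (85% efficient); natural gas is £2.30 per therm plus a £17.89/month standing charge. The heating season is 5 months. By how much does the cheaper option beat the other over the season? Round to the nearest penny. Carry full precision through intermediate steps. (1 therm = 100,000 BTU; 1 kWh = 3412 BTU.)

£266.79

Heat load = 16.4 × 10⁶ BTU = 16,400,000 BTU
Gas: input = 16,400,000 / 0.85 = 19,294,118 BTU = 192.9 therm → 192.9 × £2.30 = £443.76; + 5 × £17.89 standing = £533.21
Heat pump: 16,400,000 BTU / 3412 = 4,807 kWh heat; / 2.3 = 2,090 kWh in → × £0.0766 = £160.08; + 5 × £21.27 standing = £266.43
Difference = |£533.21 − £266.43| = £266.79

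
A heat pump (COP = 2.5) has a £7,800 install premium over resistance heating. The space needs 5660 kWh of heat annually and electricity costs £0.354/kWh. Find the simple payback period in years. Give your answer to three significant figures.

Resistance: 5660 kWh × £0.354 = £2,003.64/yr
Heat pump: 5660 / 2.5 = 2264 kWh in → × £0.354 = £801.46/yr
Annual savings = £1,202.18
Payback = £7,800 / £1,202.18 = 6.49 years

6.49 years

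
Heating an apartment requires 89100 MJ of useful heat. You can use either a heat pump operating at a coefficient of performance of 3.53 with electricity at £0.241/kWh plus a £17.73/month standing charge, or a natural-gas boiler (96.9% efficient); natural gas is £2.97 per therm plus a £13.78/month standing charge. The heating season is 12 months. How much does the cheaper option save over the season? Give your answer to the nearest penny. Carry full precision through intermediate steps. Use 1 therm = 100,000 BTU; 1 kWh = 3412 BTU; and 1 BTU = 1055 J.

£851.27

Heat load = 89100 MJ = 89,100,000,000 J / 1055 = 84,454,976 BTU
Gas: input = 84,454,976 / 0.969 = 87,156,838 BTU = 871.6 therm → 871.6 × £2.97 = £2,588.56; + 12 × £13.78 standing = £2,753.92
Heat pump: 84,454,976 BTU / 3412 = 24,750 kWh heat; / 3.53 = 7,012 kWh in → × £0.241 = £1,689.89; + 12 × £17.73 standing = £1,902.65
Difference = |£2,753.92 − £1,902.65| = £851.27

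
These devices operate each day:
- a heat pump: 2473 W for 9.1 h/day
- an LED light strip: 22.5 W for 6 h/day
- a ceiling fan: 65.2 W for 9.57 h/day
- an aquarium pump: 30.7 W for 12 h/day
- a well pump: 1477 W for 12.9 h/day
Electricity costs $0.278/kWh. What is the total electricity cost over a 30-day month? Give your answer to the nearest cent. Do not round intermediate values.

heat pump: 2473 W × 9.1 h × 30 d = 675,129 Wh = 675.1 kWh
LED light strip: 22.5 W × 6 h × 30 d = 4,050 Wh = 4.05 kWh
ceiling fan: 65.2 W × 9.57 h × 30 d = 18,719 Wh = 18.72 kWh
aquarium pump: 30.7 W × 12 h × 30 d = 11,052 Wh = 11.05 kWh
well pump: 1477 W × 12.9 h × 30 d = 571,599 Wh = 571.6 kWh
Total energy = 675.1 + 4.05 + 18.72 + 11.05 + 571.6 = 1,281 kWh
Cost = 1,281 kWh × $0.278 = $355.99

$355.99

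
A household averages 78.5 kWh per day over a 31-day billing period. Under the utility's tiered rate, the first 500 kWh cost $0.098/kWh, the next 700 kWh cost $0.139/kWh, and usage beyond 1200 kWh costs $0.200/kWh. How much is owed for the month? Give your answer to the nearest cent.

$393.00

Usage = 78.5 kWh/day × 31 days = 2433.5 kWh
First 500 kWh × $0.098 = $49.00
Next 700 kWh × $0.139 = $97.30
Remaining 1233.5 kWh × $0.200 = $246.70
Total = $393.00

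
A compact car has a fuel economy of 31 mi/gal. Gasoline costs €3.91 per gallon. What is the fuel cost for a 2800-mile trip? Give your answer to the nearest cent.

Fuel = 2800 mi / 31 mpg = 90.32 gal
Cost = 90.32 gal × €3.91/gal = €353.16

€353.16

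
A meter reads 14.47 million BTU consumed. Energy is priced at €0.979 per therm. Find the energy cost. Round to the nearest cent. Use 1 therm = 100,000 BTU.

€141.66

14.47 million BTU × (10 therm/million BTU) = 144.7 therm
Cost = 144.7 therm × €0.979/therm = €141.66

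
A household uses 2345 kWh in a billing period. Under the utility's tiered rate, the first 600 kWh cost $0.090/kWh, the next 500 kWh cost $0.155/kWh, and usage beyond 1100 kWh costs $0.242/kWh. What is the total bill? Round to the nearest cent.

$432.79

First 600 kWh × $0.090 = $54.00
Next 500 kWh × $0.155 = $77.50
Remaining 1245 kWh × $0.242 = $301.29
Total = $432.79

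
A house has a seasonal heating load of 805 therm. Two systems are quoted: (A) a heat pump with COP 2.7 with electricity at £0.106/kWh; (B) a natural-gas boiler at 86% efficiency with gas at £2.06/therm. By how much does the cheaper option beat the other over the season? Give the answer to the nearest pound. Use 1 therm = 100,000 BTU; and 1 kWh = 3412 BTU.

£1002

Heat load = 805 therm × 100,000 = 80,500,000 BTU
Gas: input = 80,500,000 / 0.86 = 93,604,651 BTU = 936 therm → 936 × £2.06 = £1,928.26
Heat pump: 80,500,000 BTU / 3412 = 23,590 kWh heat; / 2.7 = 8,738 kWh in → × £0.106 = £926.25
Difference = |£1,928.26 − £926.25| = £1,002.00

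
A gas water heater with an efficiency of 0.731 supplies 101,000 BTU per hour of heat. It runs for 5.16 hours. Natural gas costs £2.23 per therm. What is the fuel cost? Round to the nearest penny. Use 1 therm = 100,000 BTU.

Heat delivered = 101,000 BTU/h × 5.16 h = 521,160 BTU
Gas input = 521,160 / 0.731 = 712,941 BTU
= 712,941 / 100,000 = 7.129 therm
Cost = 7.129 × £2.23/therm = £15.90

£15.90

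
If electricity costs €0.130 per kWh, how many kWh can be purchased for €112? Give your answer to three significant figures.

€112 / €0.130 per kWh = 861.5 kWh

862 kWh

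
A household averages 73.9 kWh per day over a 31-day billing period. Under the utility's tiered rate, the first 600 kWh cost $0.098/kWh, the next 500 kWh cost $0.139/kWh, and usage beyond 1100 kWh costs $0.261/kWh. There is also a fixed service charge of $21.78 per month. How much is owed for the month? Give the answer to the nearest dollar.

$461

Usage = 73.9 kWh/day × 31 days = 2290.9 kWh
First 600 kWh × $0.098 = $58.80
Next 500 kWh × $0.139 = $69.50
Remaining 1190.9 kWh × $0.261 = $310.82
Energy charge = $439.12; + service $21.78 = $460.90 ≈ $461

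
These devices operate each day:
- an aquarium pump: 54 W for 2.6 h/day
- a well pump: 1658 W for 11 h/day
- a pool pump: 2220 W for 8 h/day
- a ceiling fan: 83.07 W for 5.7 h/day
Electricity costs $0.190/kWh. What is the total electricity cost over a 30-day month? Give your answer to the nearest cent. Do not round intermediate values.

aquarium pump: 54 W × 2.6 h × 30 d = 4,212 Wh = 4.212 kWh
well pump: 1658 W × 11 h × 30 d = 547,140 Wh = 547.1 kWh
pool pump: 2220 W × 8 h × 30 d = 532,800 Wh = 532.8 kWh
ceiling fan: 83.07 W × 5.7 h × 30 d = 14,205 Wh = 14.2 kWh
Total energy = 4.212 + 547.1 + 532.8 + 14.2 = 1,098 kWh
Cost = 1,098 kWh × $0.190 = $208.69

$208.69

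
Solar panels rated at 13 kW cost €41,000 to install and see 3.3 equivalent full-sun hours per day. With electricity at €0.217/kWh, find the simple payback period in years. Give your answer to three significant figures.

12.1 years

Daily generation = 13 kW × 3.3 h = 42.9 kWh
Annual generation = 42.9 × 365 = 15658 kWh
Annual savings = 15658 × €0.217 = €3,397.89
Payback = €41,000 / €3,397.89 = 12.1 years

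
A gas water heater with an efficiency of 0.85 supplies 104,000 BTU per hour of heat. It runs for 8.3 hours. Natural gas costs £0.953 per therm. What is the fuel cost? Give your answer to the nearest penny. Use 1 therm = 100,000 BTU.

£9.68

Heat delivered = 104,000 BTU/h × 8.3 h = 863,200 BTU
Gas input = 863,200 / 0.85 = 1,015,529 BTU
= 1,015,529 / 100,000 = 10.16 therm
Cost = 10.16 × £0.953/therm = £9.68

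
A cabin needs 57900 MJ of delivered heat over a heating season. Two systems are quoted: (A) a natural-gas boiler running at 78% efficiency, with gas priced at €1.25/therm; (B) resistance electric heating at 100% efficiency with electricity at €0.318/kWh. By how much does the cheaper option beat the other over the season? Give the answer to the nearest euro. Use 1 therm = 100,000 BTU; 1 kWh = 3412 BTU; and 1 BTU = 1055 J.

€4235

Heat load = 57900 MJ = 57,900,000,000 J / 1055 = 54,881,517 BTU
Gas: input = 54,881,517 / 0.78 = 70,360,919 BTU = 703.6 therm → 703.6 × €1.25 = €879.51
Electric: 54,881,517 BTU / 3412 = 16,080 kWh → × €0.318 = €5,114.98
Difference = |€879.51 − €5,114.98| = €4,235.47 ≈ €4235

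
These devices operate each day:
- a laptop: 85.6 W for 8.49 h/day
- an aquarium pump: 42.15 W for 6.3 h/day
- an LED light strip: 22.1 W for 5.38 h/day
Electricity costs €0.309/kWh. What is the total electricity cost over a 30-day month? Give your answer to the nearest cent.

laptop: 85.6 W × 8.49 h × 30 d = 21,802 Wh = 21.8 kWh
aquarium pump: 42.15 W × 6.3 h × 30 d = 7,966 Wh = 7.966 kWh
LED light strip: 22.1 W × 5.38 h × 30 d = 3,567 Wh = 3.567 kWh
Total energy = 21.8 + 7.966 + 3.567 = 33.34 kWh
Cost = 33.34 kWh × €0.309 = €10.30

€10.30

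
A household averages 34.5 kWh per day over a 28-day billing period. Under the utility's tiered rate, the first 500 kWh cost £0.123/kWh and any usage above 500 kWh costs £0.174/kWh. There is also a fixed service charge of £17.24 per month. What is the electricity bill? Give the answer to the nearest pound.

Usage = 34.5 kWh/day × 28 days = 966 kWh
First 500 kWh × £0.123 = £61.50
Remaining 466 kWh × £0.174 = £81.08
Energy charge = £142.58; + service £17.24 = £159.82 ≈ £160

£160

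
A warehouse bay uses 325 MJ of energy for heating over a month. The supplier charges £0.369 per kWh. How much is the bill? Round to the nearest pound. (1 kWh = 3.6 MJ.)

£33

325 MJ × (0.27778 kWh/MJ) = 90.28 kWh
Cost = 90.28 kWh × £0.369/kWh = £33.31 ≈ £33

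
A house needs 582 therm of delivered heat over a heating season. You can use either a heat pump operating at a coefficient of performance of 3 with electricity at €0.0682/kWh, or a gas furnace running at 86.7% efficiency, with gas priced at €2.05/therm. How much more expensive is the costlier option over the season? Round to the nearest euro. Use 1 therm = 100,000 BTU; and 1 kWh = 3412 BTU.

Heat load = 582 therm × 100,000 = 58,200,000 BTU
Gas: input = 58,200,000 / 0.867 = 67,128,028 BTU = 671.3 therm → 671.3 × €2.05 = €1,376.12
Heat pump: 58,200,000 BTU / 3412 = 17,060 kWh heat; / 3 = 5,686 kWh in → × €0.0682 = €387.77
Difference = |€1,376.12 − €387.77| = €988.35 ≈ €988

€988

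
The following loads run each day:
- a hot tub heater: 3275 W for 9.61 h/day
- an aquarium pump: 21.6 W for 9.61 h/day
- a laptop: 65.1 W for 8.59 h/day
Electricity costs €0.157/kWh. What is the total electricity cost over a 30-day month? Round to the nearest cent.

€151.85

hot tub heater: 3275 W × 9.61 h × 30 d = 944,182 Wh = 944.2 kWh
aquarium pump: 21.6 W × 9.61 h × 30 d = 6,227 Wh = 6.227 kWh
laptop: 65.1 W × 8.59 h × 30 d = 16,776 Wh = 16.78 kWh
Total energy = 944.2 + 6.227 + 16.78 = 967.2 kWh
Cost = 967.2 kWh × €0.157 = €151.85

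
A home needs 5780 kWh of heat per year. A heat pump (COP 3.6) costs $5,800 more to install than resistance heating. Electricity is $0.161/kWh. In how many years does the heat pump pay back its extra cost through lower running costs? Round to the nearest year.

Resistance: 5780 kWh × $0.161 = $930.58/yr
Heat pump: 5780 / 3.6 = 1606 kWh in → × $0.161 = $258.49/yr
Annual savings = $672.09
Payback = $5,800 / $672.09 = 8.63 years

9 years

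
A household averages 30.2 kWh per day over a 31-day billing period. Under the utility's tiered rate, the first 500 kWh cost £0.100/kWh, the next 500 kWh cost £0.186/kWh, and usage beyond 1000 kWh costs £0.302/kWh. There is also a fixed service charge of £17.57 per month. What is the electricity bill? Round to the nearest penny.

£148.70

Usage = 30.2 kWh/day × 31 days = 936.2 kWh
First 500 kWh × £0.100 = £50.00
Next 436.2 kWh × £0.186 = £81.13
Remaining tier: 0 kWh (not reached)
Energy charge = £131.13; + service £17.57 = £148.70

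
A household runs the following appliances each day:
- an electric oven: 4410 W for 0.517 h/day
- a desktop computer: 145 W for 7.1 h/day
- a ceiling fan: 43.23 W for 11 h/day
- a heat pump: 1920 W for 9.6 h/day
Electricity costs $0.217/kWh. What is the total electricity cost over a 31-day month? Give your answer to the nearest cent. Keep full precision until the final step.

electric oven: 4410 W × 0.517 h × 31 d = 70,679 Wh = 70.68 kWh
desktop computer: 145 W × 7.1 h × 31 d = 31,914 Wh = 31.91 kWh
ceiling fan: 43.23 W × 11 h × 31 d = 14,741 Wh = 14.74 kWh
heat pump: 1920 W × 9.6 h × 31 d = 571,392 Wh = 571.4 kWh
Total energy = 70.68 + 31.91 + 14.74 + 571.4 = 688.7 kWh
Cost = 688.7 kWh × $0.217 = $149.45

$149.45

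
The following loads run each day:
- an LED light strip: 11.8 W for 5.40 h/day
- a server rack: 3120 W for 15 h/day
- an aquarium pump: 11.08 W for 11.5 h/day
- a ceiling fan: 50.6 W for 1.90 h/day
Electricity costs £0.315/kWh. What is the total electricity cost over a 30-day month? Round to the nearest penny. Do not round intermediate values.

LED light strip: 11.8 W × 5.40 h × 30 d = 1,912 Wh = 1.912 kWh
server rack: 3120 W × 15 h × 30 d = 1,404,000 Wh = 1,404 kWh
aquarium pump: 11.08 W × 11.5 h × 30 d = 3,823 Wh = 3.823 kWh
ceiling fan: 50.6 W × 1.90 h × 30 d = 2,884 Wh = 2.884 kWh
Total energy = 1.912 + 1,404 + 3.823 + 2.884 = 1,413 kWh
Cost = 1,413 kWh × £0.315 = £444.97

£444.97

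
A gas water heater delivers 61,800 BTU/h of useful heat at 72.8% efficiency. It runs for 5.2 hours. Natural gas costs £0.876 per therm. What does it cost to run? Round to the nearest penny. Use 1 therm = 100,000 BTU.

£3.87

Heat delivered = 61,800 BTU/h × 5.2 h = 321,360 BTU
Gas input = 321,360 / 0.728 = 441,429 BTU
= 441,429 / 100,000 = 4.414 therm
Cost = 4.414 × £0.876/therm = £3.87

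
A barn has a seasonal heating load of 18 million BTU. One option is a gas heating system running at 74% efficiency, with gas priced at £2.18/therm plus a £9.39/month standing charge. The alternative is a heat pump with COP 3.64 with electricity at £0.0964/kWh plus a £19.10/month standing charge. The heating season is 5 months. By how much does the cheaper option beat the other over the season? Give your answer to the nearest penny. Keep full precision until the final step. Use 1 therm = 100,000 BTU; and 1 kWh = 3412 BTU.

Heat load = 18 × 10⁶ BTU = 18,000,000 BTU
Gas: input = 18,000,000 / 0.74 = 24,324,324 BTU = 243.2 therm → 243.2 × £2.18 = £530.27; + 5 × £9.39 standing = £577.22
Heat pump: 18,000,000 BTU / 3412 = 5,275 kWh heat; / 3.64 = 1,449 kWh in → × £0.0964 = £139.71; + 5 × £19.10 standing = £235.21
Difference = |£577.22 − £235.21| = £342.01

£342.01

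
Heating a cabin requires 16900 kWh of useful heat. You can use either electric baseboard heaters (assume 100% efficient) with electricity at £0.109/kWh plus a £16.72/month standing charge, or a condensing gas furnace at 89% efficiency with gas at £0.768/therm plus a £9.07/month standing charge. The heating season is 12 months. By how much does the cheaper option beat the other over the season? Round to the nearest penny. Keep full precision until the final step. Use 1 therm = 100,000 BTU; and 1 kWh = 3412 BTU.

£1436.32

Heat load = 16900 kWh × 3412 = 57,662,800 BTU
Gas: input = 57,662,800 / 0.89 = 64,789,663 BTU = 647.9 therm → 647.9 × £0.768 = £497.58; + 12 × £9.07 standing = £606.42
Electric: 57,662,800 BTU / 3412 = 16,900 kWh → × £0.109 = £1,842.10; + 12 × £16.72 standing = £2,042.74
Difference = |£606.42 − £2,042.74| = £1,436.32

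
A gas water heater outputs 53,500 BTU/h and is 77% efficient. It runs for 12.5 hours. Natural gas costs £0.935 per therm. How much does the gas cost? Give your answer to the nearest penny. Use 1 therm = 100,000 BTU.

Heat delivered = 53,500 BTU/h × 12.5 h = 668,750 BTU
Gas input = 668,750 / 0.77 = 868,506 BTU
= 868,506 / 100,000 = 8.685 therm
Cost = 8.685 × £0.935/therm = £8.12

£8.12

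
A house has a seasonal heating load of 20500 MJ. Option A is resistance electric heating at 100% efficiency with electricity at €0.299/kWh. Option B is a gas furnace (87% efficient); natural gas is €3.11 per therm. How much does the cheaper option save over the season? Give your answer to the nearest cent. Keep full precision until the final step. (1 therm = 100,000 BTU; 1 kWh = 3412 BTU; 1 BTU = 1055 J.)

Heat load = 20500 MJ = 20,500,000,000 J / 1055 = 19,431,280 BTU
Gas: input = 19,431,280 / 0.87 = 22,334,804 BTU = 223.3 therm → 223.3 × €3.11 = €694.61
Electric: 19,431,280 BTU / 3412 = 5,695 kWh → × €0.299 = €1,702.80
Difference = |€694.61 − €1,702.80| = €1,008.19

€1008.19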